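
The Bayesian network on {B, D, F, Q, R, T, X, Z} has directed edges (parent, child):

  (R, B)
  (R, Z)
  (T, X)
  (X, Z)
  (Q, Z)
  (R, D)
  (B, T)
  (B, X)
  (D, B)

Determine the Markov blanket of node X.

{B, Q, R, T, Z}

Pa(X) = {B, T}.
X's children: Z.
Other parents of X's children:
  parents(Z) \ {X} = {Q, R}.
Union: {B, T} ∪ {Z} ∪ {Q, R} = {B, Q, R, T, Z}.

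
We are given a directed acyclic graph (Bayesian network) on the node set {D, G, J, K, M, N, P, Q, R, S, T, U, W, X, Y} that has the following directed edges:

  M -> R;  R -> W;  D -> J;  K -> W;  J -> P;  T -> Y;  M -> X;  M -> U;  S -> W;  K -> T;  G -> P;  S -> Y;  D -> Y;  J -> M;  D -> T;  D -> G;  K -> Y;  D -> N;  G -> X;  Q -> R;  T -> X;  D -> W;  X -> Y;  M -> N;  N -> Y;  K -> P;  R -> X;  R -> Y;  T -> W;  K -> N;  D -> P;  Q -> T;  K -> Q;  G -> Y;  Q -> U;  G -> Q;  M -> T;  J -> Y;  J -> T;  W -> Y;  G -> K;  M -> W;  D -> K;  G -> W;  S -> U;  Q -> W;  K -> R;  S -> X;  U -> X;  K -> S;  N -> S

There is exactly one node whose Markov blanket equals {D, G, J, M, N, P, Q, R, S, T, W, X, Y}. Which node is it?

The target node must have every member of {D, G, J, M, N, P, Q, R, S, T, W, X, Y} as a parent, child, or co-parent, and no others.
Parents of K: D, G; children: N, P, Q, R, S, T, W, Y; co-parents: D, G, J, M, N, Q, R, S, T, W, X.
These exactly cover the given set, so the node is K.

K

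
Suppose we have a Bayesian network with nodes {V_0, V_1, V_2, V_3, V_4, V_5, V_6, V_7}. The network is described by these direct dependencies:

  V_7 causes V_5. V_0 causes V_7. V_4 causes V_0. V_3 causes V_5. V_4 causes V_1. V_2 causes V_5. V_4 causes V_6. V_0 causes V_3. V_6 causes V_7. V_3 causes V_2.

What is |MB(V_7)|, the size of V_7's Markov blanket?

5

The Markov blanket of a node is its parents, its children, and the other parents of its children.
V_7's parents: V_0, V_6.
Ch(V_7) = {V_5}.
Co-parents of V_7 (other parents of its children):
  V_5: V_2, V_3
MB(V_7) = {V_0, V_2, V_3, V_5, V_6}, which has 5 nodes.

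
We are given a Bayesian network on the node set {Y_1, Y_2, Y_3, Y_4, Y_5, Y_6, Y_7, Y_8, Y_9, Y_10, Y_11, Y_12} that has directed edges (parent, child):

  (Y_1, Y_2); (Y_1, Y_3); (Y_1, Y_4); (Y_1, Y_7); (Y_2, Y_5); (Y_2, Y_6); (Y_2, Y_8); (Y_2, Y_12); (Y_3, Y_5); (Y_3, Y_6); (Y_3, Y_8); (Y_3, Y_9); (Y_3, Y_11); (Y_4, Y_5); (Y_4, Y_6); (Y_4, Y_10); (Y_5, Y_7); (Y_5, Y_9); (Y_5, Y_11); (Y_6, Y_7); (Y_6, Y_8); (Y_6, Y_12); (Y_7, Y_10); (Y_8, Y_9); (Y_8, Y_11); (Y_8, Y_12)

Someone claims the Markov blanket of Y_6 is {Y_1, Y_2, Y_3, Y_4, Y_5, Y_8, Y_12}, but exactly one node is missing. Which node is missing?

By definition, MB(Y_6) is built from Y_6's parents, Y_6's children, and the co-parents of Y_6.
Pa(Y_6) = {Y_2, Y_3, Y_4}.
Ch(Y_6) = {Y_7, Y_8, Y_12}.
Co-parents of Y_6 (other parents of its children):
  parents(Y_7) \ {Y_6} = {Y_1, Y_5}.
  Y_8's other parents are Y_2, Y_3.
  Y_12 also has parents Y_2, Y_8.
MB(Y_6) = {Y_1, Y_2, Y_3, Y_4, Y_5, Y_7, Y_8, Y_12}.
Comparing with the claimed set, Y_7 is missing.

Y_7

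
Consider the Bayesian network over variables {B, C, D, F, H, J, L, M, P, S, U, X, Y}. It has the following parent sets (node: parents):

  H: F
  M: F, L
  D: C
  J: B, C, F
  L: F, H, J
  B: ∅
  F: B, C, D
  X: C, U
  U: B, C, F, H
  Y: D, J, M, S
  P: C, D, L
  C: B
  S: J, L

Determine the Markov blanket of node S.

The Markov blanket of a node is its parents, its children, and the other parents of its children.
Parents of S: J, L.
S's children: Y.
Other parents of S's children:
  Y also has parents D, J, M.
Union: {J, L} ∪ {Y} ∪ {D, J, M} = {D, J, L, M, Y}.

{D, J, L, M, Y}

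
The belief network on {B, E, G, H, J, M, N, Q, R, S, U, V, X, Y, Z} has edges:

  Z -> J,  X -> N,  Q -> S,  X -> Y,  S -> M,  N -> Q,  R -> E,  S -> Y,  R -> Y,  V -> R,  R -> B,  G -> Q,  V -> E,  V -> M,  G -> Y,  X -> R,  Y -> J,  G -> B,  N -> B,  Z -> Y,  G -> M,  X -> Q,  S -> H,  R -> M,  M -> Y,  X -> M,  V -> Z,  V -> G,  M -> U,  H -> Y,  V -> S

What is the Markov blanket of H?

H's children: Y.
H's parents: S.
Parents of each child, excluding H:
  Y's other parents are G, M, R, S, X, Z.
Union: {S} ∪ {Y} ∪ {G, M, R, S, X, Z} = {G, M, R, S, X, Y, Z}.

{G, M, R, S, X, Y, Z}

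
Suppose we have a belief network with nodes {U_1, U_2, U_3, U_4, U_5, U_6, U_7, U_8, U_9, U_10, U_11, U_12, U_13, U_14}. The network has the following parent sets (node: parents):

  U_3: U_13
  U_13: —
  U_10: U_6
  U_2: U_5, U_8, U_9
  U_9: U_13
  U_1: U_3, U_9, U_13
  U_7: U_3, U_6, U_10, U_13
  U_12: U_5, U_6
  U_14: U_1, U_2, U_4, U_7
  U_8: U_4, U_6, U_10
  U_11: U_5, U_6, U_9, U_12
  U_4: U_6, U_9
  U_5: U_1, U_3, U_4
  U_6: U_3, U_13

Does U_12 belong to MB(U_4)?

No

Recall MB(v) = parents ∪ children ∪ spouses, where spouses are the other parents of v's children.
U_4 has children U_5, U_8, U_14.
U_4 has parents U_6, U_9.
Co-parents of U_4 (other parents of its children):
  parents(U_5) \ {U_4} = {U_1, U_3}.
  parents(U_8) \ {U_4} = {U_6, U_10}.
  U_14 also has parents U_1, U_2, U_7.
MB(U_4) = {U_1, U_2, U_3, U_5, U_6, U_7, U_8, U_9, U_10, U_14}; U_12 is not in this set.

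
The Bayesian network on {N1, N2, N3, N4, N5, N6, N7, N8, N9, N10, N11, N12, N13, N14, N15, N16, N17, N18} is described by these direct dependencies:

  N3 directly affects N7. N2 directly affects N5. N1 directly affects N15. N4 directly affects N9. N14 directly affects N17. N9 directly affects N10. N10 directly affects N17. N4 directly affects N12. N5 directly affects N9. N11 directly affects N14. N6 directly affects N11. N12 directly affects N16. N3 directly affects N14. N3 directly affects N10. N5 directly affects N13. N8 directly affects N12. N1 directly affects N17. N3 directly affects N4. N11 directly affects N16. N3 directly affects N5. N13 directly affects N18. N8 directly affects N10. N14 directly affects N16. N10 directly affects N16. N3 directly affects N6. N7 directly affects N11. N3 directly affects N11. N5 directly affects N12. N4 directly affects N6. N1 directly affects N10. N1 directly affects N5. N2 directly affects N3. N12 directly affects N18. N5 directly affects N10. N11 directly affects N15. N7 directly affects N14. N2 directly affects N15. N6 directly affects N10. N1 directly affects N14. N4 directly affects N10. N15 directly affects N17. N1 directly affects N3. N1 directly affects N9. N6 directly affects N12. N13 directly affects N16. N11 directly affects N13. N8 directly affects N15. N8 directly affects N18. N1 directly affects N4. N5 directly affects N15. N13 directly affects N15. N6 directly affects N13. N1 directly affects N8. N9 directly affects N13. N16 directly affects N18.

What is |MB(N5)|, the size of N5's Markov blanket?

12

Recall MB(v) = parents ∪ children ∪ spouses, where spouses are the other parents of v's children.
Pa(N5) = {N1, N2, N3}.
Ch(N5) = {N9, N10, N12, N13, N15}.
Other parents of N5's children:
  N9 also has parents N1, N4.
  N10 also has parents N1, N3, N4, N6, N8, N9.
  parents(N12) \ {N5} = {N4, N6, N8}.
  N13's other parents are N6, N9, N11.
  N15 also has parents N1, N2, N8, N11, N13.
MB(N5) = {N1, N2, N3, N4, N6, N8, N9, N10, N11, N12, N13, N15}, which has 12 nodes.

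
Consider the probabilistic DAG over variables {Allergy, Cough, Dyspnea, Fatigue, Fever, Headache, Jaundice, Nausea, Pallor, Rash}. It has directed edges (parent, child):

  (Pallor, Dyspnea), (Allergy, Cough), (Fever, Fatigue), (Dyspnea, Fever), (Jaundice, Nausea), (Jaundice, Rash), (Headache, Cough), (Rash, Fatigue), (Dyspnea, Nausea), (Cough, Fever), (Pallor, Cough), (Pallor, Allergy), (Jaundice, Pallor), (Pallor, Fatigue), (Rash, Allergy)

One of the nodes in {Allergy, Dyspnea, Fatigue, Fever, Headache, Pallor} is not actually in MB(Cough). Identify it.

Cough's parents: Allergy, Headache, Pallor.
Children of Cough: Fever.
Other parents of Cough's children:
  Fever: Dyspnea
MB(Cough) = {Allergy, Dyspnea, Fever, Headache, Pallor}.
Fatigue is neither a parent, child, nor co-parent of Cough, so it does not belong.

Fatigue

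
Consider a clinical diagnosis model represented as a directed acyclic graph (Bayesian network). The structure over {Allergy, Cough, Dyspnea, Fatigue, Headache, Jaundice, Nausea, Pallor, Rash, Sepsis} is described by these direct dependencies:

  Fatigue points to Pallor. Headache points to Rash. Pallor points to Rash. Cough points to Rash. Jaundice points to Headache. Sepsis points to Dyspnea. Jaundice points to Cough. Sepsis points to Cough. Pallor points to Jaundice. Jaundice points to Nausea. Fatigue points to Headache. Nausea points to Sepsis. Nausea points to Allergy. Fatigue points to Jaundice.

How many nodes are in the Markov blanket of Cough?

5

Recall MB(v) = parents ∪ children ∪ spouses, where spouses are the other parents of v's children.
Ch(Cough) = {Rash}.
Pa(Cough) = {Jaundice, Sepsis}.
Co-parents of Cough (other parents of its children):
  Rash: Headache, Pallor
MB(Cough) = {Headache, Jaundice, Pallor, Rash, Sepsis}, which has 5 nodes.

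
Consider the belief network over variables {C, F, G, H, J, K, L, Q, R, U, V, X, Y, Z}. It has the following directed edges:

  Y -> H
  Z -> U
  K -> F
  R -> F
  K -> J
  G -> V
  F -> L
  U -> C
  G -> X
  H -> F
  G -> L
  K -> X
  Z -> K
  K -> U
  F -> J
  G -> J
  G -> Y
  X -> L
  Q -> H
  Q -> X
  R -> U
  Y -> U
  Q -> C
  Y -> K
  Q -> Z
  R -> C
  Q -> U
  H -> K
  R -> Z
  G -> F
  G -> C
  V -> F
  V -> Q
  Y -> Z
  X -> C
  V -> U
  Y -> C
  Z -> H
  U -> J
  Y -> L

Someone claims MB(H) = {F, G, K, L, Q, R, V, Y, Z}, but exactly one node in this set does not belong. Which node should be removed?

Recall MB(v) = parents ∪ children ∪ spouses, where spouses are the other parents of v's children.
Ch(H) = {F, K}.
Pa(H) = {Q, Y, Z}.
For each child, the remaining parents (spouses of H):
  K: Y, Z
  F: G, K, R, V
MB(H) = {F, G, K, Q, R, V, Y, Z}.
L is neither a parent, child, nor co-parent of H, so it does not belong.

L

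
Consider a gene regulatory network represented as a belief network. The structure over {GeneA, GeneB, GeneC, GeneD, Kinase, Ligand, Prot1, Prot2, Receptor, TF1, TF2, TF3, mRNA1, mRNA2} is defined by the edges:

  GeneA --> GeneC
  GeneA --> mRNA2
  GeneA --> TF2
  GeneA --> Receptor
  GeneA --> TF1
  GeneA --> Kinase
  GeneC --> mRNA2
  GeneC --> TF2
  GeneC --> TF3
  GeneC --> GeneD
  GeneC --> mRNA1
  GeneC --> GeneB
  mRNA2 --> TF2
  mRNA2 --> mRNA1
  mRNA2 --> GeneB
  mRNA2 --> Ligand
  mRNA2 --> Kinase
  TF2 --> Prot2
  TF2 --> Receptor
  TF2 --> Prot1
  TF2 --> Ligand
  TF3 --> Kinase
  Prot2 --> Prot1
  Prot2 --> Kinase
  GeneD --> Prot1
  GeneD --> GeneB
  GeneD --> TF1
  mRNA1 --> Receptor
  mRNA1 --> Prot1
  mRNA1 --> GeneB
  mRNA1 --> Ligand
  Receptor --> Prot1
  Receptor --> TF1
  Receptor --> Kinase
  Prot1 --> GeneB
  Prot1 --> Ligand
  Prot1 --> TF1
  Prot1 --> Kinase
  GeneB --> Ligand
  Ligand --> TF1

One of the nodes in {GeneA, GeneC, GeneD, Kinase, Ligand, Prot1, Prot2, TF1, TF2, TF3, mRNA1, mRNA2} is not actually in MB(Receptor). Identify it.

GeneC

By definition, MB(Receptor) is built from Receptor's parents, Receptor's children, and the co-parents of Receptor.
Pa(Receptor) = {GeneA, TF2, mRNA1}.
Ch(Receptor) = {Kinase, Prot1, TF1}.
For each child, the remaining parents (spouses of Receptor):
  Prot1: GeneD, Prot2, TF2, mRNA1
  TF1: GeneA, GeneD, Ligand, Prot1
  Kinase: GeneA, Prot1, Prot2, TF3, mRNA2
MB(Receptor) = {GeneA, GeneD, Kinase, Ligand, Prot1, Prot2, TF1, TF2, TF3, mRNA1, mRNA2}.
GeneC is neither a parent, child, nor co-parent of Receptor, so it does not belong.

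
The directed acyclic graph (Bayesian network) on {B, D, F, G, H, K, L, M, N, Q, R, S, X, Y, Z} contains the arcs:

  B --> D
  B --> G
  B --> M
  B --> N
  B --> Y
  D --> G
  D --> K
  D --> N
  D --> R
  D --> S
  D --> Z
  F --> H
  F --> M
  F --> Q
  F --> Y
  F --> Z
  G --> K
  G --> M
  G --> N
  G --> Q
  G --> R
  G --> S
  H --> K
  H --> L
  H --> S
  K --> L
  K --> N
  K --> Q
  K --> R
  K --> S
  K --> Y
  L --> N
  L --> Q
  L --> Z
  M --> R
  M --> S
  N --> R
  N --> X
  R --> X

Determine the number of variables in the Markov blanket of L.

A node's Markov blanket = Pa ∪ Ch ∪ (parents of Ch other than the node itself).
Pa(L) = {H, K}.
L has children N, Q, Z.
Parents of each child, excluding L:
  N: B, D, G, K
  Q: F, G, K
  Z: D, F
MB(L) = {B, D, F, G, H, K, N, Q, Z}, which has 9 nodes.

9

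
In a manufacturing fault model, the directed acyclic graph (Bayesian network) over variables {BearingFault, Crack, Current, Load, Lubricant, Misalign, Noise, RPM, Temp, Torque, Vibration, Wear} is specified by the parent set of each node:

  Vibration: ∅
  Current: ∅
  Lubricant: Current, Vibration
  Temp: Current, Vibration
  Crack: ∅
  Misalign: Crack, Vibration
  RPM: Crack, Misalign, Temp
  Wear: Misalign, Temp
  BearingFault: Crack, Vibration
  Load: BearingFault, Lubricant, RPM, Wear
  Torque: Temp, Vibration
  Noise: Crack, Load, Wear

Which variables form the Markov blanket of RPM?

{BearingFault, Crack, Load, Lubricant, Misalign, Temp, Wear}

RPM has parents Crack, Misalign, Temp.
RPM has child Load.
Other parents of RPM's children:
  Load: BearingFault, Lubricant, Wear
Union: {Crack, Misalign, Temp} ∪ {Load} ∪ {BearingFault, Lubricant, Wear} = {BearingFault, Crack, Load, Lubricant, Misalign, Temp, Wear}.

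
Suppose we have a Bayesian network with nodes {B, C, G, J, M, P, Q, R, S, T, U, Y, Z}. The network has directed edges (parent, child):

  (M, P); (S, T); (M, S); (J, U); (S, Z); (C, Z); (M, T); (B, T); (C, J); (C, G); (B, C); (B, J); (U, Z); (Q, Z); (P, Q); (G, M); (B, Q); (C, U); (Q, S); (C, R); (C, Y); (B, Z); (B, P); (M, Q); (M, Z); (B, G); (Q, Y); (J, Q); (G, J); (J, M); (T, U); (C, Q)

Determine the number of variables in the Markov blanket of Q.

Ch(Q) = {S, Y, Z}.
Pa(Q) = {B, C, J, M, P}.
For each child, the remaining parents (spouses of Q):
  S also has parent M.
  Y also has parent C.
  parents(Z) \ {Q} = {B, C, M, S, U}.
MB(Q) = {B, C, J, M, P, S, U, Y, Z}, which has 9 nodes.

9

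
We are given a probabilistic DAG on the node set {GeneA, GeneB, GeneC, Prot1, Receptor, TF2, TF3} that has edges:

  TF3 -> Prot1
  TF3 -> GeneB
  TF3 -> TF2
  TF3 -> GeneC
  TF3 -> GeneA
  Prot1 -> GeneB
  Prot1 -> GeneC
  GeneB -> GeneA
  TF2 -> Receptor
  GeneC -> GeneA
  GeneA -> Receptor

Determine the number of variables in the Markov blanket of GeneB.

A node's Markov blanket = Pa ∪ Ch ∪ (parents of Ch other than the node itself).
GeneB has child GeneA.
GeneB has parents Prot1, TF3.
Other parents of GeneB's children:
  GeneA's other parents are GeneC, TF3.
MB(GeneB) = {GeneA, GeneC, Prot1, TF3}, which has 4 nodes.

4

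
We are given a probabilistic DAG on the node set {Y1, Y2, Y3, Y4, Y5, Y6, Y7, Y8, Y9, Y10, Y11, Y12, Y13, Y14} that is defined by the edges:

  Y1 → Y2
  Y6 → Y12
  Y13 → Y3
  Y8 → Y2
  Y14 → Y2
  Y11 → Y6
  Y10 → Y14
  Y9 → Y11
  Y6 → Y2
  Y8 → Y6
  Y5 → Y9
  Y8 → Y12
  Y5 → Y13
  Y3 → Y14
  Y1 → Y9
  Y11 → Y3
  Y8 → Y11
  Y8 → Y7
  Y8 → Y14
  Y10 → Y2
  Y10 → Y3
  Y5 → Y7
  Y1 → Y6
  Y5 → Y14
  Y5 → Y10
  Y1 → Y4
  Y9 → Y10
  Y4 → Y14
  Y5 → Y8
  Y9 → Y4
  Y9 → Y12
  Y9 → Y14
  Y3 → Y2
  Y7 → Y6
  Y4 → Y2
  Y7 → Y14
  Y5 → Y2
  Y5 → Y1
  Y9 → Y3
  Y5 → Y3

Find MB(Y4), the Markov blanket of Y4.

Y4 has parents Y1, Y9.
Y4's children: Y2, Y14.
Co-parents of Y4 (other parents of its children):
  parents(Y14) \ {Y4} = {Y3, Y5, Y7, Y8, Y9, Y10}.
  Y2 also has parents Y1, Y3, Y5, Y6, Y8, Y10, Y14.
MB(Y4) = {Y1, Y2, Y3, Y5, Y6, Y7, Y8, Y9, Y10, Y14}.

{Y1, Y2, Y3, Y5, Y6, Y7, Y8, Y9, Y10, Y14}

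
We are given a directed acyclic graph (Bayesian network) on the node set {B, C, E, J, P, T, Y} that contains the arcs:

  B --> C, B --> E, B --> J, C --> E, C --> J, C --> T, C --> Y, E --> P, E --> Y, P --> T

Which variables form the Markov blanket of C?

C has parent B.
C has children E, J, T, Y.
Other parents of C's children:
  E: B
  J: B
  T: P
  Y: E
Taking the union gives {B, E, J, P, T, Y}.

{B, E, J, P, T, Y}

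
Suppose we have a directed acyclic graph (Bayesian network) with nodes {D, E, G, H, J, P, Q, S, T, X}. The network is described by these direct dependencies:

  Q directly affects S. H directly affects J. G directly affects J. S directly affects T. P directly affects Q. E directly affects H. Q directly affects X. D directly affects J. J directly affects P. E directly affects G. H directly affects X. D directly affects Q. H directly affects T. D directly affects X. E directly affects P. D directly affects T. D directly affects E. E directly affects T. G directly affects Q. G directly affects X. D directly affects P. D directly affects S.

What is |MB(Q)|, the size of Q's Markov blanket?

The Markov blanket of a node is its parents, its children, and the other parents of its children.
Q has children S, X.
Parents of Q: D, G, P.
Co-parents of Q (other parents of its children):
  parents(S) \ {Q} = {D}.
  X's other parents are D, G, H.
MB(Q) = {D, G, H, P, S, X}, which has 6 nodes.

6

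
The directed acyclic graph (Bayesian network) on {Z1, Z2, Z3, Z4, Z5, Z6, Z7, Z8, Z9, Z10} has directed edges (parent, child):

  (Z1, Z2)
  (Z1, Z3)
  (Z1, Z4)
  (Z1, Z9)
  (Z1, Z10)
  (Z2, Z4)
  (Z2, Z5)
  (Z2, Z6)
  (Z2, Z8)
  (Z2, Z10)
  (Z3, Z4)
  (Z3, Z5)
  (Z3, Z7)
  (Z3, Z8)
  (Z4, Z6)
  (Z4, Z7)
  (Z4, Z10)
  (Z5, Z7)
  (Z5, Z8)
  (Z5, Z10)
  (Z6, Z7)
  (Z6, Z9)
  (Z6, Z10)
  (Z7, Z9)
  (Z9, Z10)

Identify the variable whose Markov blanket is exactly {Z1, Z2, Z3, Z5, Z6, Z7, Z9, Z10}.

Z4

The target node must have every member of {Z1, Z2, Z3, Z5, Z6, Z7, Z9, Z10} as a parent, child, or co-parent, and no others.
Parents of Z4: Z1, Z2, Z3; children: Z6, Z7, Z10; co-parents: Z1, Z2, Z3, Z5, Z6, Z9.
These exactly cover the given set, so the node is Z4.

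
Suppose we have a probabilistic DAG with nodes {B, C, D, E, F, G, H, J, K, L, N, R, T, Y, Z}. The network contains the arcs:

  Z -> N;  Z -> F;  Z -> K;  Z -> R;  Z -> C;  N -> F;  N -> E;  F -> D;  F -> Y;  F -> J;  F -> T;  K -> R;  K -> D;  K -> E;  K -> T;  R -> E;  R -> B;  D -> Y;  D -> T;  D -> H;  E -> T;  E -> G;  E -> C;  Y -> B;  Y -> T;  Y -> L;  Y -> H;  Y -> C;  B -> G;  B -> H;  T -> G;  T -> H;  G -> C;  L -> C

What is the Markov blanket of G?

Parents of G: B, E, T.
Ch(G) = {C}.
Parents of each child, excluding G:
  C: E, L, Y, Z
So the Markov blanket of G is {B, C, E, L, T, Y, Z}.

{B, C, E, L, T, Y, Z}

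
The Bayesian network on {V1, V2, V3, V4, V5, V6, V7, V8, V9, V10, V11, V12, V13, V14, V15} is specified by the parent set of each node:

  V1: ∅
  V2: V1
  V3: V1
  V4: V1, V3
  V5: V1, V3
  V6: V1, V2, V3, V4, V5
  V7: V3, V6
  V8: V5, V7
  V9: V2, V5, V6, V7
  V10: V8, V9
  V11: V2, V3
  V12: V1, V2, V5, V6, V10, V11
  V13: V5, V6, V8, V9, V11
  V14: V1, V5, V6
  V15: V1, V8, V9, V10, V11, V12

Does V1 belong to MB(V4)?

V1 is a parent of V4.
So V1 ∈ MB(V4).

Yes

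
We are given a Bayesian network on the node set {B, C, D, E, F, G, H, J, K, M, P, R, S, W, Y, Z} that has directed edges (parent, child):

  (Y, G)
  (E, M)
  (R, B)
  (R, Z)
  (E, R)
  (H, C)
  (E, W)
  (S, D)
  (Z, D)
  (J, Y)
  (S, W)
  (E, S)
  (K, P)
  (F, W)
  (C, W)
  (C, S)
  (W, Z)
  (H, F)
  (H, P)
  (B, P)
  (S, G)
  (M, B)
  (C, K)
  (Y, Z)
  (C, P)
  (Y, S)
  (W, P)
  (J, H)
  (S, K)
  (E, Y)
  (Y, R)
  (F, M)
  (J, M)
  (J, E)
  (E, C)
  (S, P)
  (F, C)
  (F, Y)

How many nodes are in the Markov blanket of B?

Recall MB(v) = parents ∪ children ∪ spouses, where spouses are the other parents of v's children.
Parents of B: M, R.
Children of B: P.
Parents of each child, excluding B:
  P's other parents are C, H, K, S, W.
MB(B) = {C, H, K, M, P, R, S, W}, which has 8 nodes.

8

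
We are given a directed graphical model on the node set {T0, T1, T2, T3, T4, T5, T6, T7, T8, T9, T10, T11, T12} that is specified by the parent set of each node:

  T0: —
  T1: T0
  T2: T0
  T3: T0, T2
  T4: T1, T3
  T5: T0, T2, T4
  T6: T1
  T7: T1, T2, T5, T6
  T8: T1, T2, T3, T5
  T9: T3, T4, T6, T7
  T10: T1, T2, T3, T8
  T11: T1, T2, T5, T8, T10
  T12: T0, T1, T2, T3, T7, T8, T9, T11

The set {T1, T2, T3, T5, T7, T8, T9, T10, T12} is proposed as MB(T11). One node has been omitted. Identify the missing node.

T0

Children of T11: T12.
Pa(T11) = {T1, T2, T5, T8, T10}.
For each child, the remaining parents (spouses of T11):
  T12's other parents are T0, T1, T2, T3, T7, T8, T9.
MB(T11) = {T0, T1, T2, T3, T5, T7, T8, T9, T10, T12}.
Comparing with the claimed set, T0 is missing.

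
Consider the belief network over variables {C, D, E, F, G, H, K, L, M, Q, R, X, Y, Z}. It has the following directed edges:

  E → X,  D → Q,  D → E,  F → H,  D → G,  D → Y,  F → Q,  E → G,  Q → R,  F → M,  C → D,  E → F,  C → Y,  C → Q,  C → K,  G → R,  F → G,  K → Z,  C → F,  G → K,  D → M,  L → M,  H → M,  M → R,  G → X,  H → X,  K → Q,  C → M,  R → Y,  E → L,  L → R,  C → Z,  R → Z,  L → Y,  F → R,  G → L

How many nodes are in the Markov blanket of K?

7

A node's Markov blanket = Pa ∪ Ch ∪ (parents of Ch other than the node itself).
K's parents: C, G.
Ch(K) = {Q, Z}.
Parents of each child, excluding K:
  parents(Q) \ {K} = {C, D, F}.
  Z also has parents C, R.
MB(K) = {C, D, F, G, Q, R, Z}, which has 7 nodes.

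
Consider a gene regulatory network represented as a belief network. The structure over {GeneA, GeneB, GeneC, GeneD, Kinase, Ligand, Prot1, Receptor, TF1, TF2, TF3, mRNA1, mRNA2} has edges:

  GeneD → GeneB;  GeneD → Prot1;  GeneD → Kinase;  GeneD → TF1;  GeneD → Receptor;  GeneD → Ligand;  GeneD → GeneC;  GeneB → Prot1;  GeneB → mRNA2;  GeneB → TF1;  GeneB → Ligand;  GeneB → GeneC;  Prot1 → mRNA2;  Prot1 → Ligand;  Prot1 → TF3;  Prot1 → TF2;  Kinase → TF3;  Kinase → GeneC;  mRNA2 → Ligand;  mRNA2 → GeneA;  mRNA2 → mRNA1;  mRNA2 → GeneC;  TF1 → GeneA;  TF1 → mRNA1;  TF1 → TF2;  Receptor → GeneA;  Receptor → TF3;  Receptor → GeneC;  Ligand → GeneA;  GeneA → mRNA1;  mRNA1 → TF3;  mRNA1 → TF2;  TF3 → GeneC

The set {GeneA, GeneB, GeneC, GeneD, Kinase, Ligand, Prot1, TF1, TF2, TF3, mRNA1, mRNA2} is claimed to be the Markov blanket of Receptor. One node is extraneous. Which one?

TF2

By definition, MB(Receptor) is built from Receptor's parents, Receptor's children, and the co-parents of Receptor.
Receptor's children: GeneA, GeneC, TF3.
Parents of Receptor: GeneD.
Parents of each child, excluding Receptor:
  parents(GeneA) \ {Receptor} = {Ligand, TF1, mRNA2}.
  TF3 also has parents Kinase, Prot1, mRNA1.
  GeneC also has parents GeneB, GeneD, Kinase, TF3, mRNA2.
MB(Receptor) = {GeneA, GeneB, GeneC, GeneD, Kinase, Ligand, Prot1, TF1, TF3, mRNA1, mRNA2}.
TF2 is neither a parent, child, nor co-parent of Receptor, so it does not belong.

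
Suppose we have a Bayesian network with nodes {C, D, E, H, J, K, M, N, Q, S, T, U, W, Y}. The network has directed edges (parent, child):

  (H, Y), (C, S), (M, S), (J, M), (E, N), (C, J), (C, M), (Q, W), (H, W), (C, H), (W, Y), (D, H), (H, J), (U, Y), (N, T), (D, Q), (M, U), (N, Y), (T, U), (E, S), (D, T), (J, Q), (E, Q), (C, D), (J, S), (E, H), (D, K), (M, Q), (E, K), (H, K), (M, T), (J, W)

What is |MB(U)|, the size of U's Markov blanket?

6

Recall MB(v) = parents ∪ children ∪ spouses, where spouses are the other parents of v's children.
Ch(U) = {Y}.
U's parents: M, T.
Co-parents of U (other parents of its children):
  Y's other parents are H, N, W.
MB(U) = {H, M, N, T, W, Y}, which has 6 nodes.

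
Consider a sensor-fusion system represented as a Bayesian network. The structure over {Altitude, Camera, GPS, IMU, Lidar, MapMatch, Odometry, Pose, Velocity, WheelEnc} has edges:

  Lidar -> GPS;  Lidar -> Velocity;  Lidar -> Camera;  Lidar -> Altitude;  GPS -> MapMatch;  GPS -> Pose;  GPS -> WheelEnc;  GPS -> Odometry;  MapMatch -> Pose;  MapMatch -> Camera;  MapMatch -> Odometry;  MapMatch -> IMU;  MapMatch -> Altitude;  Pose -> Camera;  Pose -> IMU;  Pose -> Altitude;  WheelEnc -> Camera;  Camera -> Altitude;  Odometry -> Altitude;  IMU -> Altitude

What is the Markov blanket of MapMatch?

{Altitude, Camera, GPS, IMU, Lidar, Odometry, Pose, WheelEnc}

A node's Markov blanket = Pa ∪ Ch ∪ (parents of Ch other than the node itself).
MapMatch has parent GPS.
MapMatch's children: Altitude, Camera, IMU, Odometry, Pose.
For each child, the remaining parents (spouses of MapMatch):
  Pose's other parent is GPS.
  Camera also has parents Lidar, Pose, WheelEnc.
  parents(Odometry) \ {MapMatch} = {GPS}.
  IMU's other parent is Pose.
  Altitude also has parents Camera, IMU, Lidar, Odometry, Pose.
MB(MapMatch) = {Altitude, Camera, GPS, IMU, Lidar, Odometry, Pose, WheelEnc}.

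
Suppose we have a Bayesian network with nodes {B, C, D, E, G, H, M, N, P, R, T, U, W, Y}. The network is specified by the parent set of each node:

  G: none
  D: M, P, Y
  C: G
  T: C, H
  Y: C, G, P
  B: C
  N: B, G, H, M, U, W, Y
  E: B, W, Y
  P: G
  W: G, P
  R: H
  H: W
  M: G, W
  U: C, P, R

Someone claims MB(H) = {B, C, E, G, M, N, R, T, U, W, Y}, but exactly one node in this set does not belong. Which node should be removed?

Parents of H: W.
Ch(H) = {N, R, T}.
For each child, the remaining parents (spouses of H):
  T: C
  R: —
  N: B, G, M, U, W, Y
MB(H) = {B, C, G, M, N, R, T, U, W, Y}.
E is neither a parent, child, nor co-parent of H, so it does not belong.

E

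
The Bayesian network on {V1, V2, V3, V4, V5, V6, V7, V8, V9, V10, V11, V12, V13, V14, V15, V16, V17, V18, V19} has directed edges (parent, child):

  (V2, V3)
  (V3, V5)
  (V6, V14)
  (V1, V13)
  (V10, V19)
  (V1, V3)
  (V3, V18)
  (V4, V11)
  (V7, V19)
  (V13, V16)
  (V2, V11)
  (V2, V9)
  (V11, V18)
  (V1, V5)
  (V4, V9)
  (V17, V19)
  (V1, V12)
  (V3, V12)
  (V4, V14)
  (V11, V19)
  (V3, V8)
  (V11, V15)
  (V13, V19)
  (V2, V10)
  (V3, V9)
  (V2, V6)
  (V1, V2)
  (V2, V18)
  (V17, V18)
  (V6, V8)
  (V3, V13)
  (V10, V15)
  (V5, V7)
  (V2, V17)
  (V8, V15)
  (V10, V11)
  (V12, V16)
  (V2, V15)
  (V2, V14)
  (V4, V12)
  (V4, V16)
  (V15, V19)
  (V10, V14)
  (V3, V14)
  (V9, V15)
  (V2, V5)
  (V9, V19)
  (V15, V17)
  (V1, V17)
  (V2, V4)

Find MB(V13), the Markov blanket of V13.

Parents of V13: V1, V3.
Children of V13: V16, V19.
Co-parents of V13 (other parents of its children):
  V16 also has parents V4, V12.
  V19 also has parents V7, V9, V10, V11, V15, V17.
Taking the union gives {V1, V3, V4, V7, V9, V10, V11, V12, V15, V16, V17, V19}.

{V1, V3, V4, V7, V9, V10, V11, V12, V15, V16, V17, V19}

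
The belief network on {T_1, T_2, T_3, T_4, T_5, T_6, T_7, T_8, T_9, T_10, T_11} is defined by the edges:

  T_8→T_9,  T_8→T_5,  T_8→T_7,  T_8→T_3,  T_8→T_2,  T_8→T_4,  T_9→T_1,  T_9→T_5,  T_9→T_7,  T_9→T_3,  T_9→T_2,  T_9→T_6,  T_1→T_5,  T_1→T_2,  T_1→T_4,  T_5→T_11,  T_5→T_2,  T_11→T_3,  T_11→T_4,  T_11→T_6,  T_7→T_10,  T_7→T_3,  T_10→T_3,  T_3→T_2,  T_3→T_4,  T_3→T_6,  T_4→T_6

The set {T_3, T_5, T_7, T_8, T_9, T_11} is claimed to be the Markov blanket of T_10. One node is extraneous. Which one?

T_10 has parent T_7.
T_10 has child T_3.
For each child, the remaining parents (spouses of T_10):
  T_3: T_7, T_8, T_9, T_11
MB(T_10) = {T_3, T_7, T_8, T_9, T_11}.
T_5 is neither a parent, child, nor co-parent of T_10, so it does not belong.

T_5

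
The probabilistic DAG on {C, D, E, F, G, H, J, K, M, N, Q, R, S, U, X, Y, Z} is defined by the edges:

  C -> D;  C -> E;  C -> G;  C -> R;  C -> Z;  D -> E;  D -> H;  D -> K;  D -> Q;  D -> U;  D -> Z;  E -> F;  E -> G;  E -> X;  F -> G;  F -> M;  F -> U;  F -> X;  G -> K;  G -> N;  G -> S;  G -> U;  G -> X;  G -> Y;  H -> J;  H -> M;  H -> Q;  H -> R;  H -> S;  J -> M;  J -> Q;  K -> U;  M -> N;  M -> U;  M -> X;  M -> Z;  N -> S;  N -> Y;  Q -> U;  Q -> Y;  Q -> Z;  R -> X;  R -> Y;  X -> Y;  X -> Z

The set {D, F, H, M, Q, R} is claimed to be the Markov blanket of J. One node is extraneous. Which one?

By definition, MB(J) is built from J's parents, J's children, and the co-parents of J.
Pa(J) = {H}.
J's children: M, Q.
Parents of each child, excluding J:
  parents(M) \ {J} = {F, H}.
  Q's other parents are D, H.
MB(J) = {D, F, H, M, Q}.
R is neither a parent, child, nor co-parent of J, so it does not belong.

R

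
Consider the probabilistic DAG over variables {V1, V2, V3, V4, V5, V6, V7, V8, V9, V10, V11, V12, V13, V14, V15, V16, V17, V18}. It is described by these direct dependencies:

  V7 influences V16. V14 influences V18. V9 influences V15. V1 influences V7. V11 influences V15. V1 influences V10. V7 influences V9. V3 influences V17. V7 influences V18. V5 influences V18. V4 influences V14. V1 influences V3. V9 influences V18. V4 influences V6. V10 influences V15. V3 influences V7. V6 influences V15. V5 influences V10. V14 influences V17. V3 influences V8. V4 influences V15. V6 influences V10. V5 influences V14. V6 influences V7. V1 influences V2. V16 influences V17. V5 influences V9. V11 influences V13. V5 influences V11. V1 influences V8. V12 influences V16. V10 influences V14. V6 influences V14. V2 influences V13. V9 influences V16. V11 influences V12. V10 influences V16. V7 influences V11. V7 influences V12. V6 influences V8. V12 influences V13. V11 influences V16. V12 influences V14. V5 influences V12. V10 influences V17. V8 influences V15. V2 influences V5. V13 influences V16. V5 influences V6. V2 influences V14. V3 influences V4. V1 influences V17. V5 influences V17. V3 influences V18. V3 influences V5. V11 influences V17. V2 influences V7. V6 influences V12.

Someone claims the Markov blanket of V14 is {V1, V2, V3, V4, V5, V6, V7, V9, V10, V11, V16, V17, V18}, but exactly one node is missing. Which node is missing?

V12

V14 has parents V2, V4, V5, V6, V10, V12.
V14's children: V17, V18.
Parents of each child, excluding V14:
  V17: V1, V3, V5, V10, V11, V16
  V18: V3, V5, V7, V9
MB(V14) = {V1, V2, V3, V4, V5, V6, V7, V9, V10, V11, V12, V16, V17, V18}.
Comparing with the claimed set, V12 is missing.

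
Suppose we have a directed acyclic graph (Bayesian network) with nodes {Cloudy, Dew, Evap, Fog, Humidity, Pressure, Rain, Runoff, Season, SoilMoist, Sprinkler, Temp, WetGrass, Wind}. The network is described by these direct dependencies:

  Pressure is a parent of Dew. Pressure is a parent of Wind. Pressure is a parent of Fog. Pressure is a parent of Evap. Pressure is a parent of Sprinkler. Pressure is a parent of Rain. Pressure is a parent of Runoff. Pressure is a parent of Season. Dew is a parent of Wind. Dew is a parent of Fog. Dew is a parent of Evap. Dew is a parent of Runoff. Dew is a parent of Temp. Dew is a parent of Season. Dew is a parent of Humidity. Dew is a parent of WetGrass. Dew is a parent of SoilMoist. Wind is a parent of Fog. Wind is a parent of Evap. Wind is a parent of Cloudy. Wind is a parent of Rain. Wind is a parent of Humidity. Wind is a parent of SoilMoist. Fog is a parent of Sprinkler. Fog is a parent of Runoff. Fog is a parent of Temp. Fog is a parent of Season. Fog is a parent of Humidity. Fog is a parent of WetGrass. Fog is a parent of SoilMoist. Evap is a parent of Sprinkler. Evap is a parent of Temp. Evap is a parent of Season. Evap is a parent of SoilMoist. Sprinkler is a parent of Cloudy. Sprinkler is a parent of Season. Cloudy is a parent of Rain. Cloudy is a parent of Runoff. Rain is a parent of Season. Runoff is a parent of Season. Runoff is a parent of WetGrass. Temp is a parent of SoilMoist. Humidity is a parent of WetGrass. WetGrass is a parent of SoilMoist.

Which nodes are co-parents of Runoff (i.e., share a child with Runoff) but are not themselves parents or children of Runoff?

{Evap, Humidity, Rain, Sprinkler}

Children of Runoff: Season, WetGrass.
  parents(Season) \ {Runoff} = {Dew, Evap, Fog, Pressure, Rain, Sprinkler}.
  WetGrass's other parents are Dew, Fog, Humidity.
Excluding nodes already adjacent to Runoff (Cloudy, Dew, Fog, Pressure, Season, WetGrass), the co-parent-only contribution is {Evap, Humidity, Rain, Sprinkler}.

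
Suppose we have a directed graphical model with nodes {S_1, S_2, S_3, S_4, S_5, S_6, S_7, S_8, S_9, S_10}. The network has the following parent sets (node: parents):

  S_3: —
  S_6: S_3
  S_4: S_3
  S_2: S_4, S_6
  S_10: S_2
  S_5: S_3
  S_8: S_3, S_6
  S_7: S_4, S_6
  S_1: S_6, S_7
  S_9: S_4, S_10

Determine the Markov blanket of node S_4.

{S_2, S_3, S_6, S_7, S_9, S_10}

A node's Markov blanket = Pa ∪ Ch ∪ (parents of Ch other than the node itself).
S_4 has children S_2, S_7, S_9.
Parents of S_4: S_3.
For each child, the remaining parents (spouses of S_4):
  S_2 also has parent S_6.
  S_7's other parent is S_6.
  S_9's other parent is S_10.
So the Markov blanket of S_4 is {S_2, S_3, S_6, S_7, S_9, S_10}.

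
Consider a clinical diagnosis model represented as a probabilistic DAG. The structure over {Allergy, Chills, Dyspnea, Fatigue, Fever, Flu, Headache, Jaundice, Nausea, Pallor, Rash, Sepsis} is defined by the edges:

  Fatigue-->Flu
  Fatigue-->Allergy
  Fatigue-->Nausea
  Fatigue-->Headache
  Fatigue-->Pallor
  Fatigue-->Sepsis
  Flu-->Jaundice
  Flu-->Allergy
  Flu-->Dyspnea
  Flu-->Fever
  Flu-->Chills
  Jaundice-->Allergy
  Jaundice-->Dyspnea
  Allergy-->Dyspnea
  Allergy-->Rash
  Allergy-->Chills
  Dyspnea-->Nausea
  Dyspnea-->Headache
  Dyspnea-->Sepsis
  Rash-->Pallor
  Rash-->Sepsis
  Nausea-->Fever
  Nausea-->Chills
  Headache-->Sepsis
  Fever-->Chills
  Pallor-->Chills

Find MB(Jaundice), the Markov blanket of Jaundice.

{Allergy, Dyspnea, Fatigue, Flu}

The Markov blanket of a node is its parents, its children, and the other parents of its children.
Pa(Jaundice) = {Flu}.
Jaundice has children Allergy, Dyspnea.
Other parents of Jaundice's children:
  parents(Allergy) \ {Jaundice} = {Fatigue, Flu}.
  parents(Dyspnea) \ {Jaundice} = {Allergy, Flu}.
MB(Jaundice) = {Allergy, Dyspnea, Fatigue, Flu}.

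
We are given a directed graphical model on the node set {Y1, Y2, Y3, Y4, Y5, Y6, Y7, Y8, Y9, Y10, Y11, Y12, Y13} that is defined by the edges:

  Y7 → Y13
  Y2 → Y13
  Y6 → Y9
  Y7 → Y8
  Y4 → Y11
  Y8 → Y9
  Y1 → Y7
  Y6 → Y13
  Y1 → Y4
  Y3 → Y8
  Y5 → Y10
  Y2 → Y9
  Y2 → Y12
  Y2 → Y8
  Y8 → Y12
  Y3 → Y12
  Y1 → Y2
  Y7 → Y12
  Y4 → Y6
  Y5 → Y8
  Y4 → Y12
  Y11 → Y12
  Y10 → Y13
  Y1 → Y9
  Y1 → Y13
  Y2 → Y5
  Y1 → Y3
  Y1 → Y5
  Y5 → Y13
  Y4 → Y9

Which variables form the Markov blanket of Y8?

{Y1, Y2, Y3, Y4, Y5, Y6, Y7, Y9, Y11, Y12}

A node's Markov blanket = Pa ∪ Ch ∪ (parents of Ch other than the node itself).
Ch(Y8) = {Y9, Y12}.
Pa(Y8) = {Y2, Y3, Y5, Y7}.
For each child, the remaining parents (spouses of Y8):
  Y9: Y1, Y2, Y4, Y6
  Y12: Y2, Y3, Y4, Y7, Y11
MB(Y8) = {Y1, Y2, Y3, Y4, Y5, Y6, Y7, Y9, Y11, Y12}.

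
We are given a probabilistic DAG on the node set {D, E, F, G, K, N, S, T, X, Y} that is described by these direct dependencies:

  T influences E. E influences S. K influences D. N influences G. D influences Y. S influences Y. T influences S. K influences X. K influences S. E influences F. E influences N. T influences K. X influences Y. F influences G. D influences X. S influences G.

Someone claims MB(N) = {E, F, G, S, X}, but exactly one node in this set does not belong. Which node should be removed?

X

The Markov blanket of a node is its parents, its children, and the other parents of its children.
Parents of N: E.
N's children: G.
Co-parents of N (other parents of its children):
  parents(G) \ {N} = {F, S}.
MB(N) = {E, F, G, S}.
X is neither a parent, child, nor co-parent of N, so it does not belong.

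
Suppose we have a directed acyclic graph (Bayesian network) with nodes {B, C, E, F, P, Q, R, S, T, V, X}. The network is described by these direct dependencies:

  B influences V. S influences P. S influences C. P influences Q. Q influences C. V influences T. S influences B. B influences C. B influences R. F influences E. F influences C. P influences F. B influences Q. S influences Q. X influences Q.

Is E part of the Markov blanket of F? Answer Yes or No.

E is a child of F.
So E ∈ MB(F).

Yes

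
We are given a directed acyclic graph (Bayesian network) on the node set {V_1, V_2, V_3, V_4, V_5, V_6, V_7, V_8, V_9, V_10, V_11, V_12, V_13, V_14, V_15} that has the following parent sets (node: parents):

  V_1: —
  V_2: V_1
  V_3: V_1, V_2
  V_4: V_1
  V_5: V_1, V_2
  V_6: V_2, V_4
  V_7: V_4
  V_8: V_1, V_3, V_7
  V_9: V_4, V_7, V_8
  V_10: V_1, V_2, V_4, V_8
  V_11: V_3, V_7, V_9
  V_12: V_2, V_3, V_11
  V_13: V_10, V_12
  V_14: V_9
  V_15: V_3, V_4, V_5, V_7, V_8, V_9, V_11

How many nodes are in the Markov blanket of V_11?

9

A node's Markov blanket = Pa ∪ Ch ∪ (parents of Ch other than the node itself).
V_11 has parents V_3, V_7, V_9.
V_11's children: V_12, V_15.
Other parents of V_11's children:
  parents(V_12) \ {V_11} = {V_2, V_3}.
  parents(V_15) \ {V_11} = {V_3, V_4, V_5, V_7, V_8, V_9}.
MB(V_11) = {V_2, V_3, V_4, V_5, V_7, V_8, V_9, V_12, V_15}, which has 9 nodes.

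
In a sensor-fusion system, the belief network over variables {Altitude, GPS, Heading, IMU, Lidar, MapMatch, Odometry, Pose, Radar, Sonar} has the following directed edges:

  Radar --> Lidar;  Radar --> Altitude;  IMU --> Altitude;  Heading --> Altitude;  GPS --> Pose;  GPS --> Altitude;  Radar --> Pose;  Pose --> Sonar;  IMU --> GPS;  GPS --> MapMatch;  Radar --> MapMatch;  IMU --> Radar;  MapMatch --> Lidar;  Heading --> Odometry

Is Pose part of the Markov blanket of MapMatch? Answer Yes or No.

By definition, MB(MapMatch) is built from MapMatch's parents, MapMatch's children, and the co-parents of MapMatch.
MapMatch's parents: GPS, Radar.
Children of MapMatch: Lidar.
Parents of each child, excluding MapMatch:
  Lidar: Radar
MB(MapMatch) = {GPS, Lidar, Radar}; Pose is not in this set.

No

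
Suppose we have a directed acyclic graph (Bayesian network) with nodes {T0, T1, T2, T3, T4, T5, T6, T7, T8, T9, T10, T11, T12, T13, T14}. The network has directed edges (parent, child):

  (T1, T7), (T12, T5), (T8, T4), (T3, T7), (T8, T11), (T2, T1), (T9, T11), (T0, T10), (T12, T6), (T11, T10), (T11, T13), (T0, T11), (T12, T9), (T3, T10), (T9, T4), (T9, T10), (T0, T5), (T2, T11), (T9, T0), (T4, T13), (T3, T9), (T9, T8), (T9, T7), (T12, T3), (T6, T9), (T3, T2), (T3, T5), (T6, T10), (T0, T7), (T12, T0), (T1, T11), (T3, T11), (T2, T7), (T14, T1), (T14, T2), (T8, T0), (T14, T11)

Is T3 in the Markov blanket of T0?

Yes

T3 is a co-parent of T0: both are parents of T5, T11, T10, T7.
So T3 ∈ MB(T0).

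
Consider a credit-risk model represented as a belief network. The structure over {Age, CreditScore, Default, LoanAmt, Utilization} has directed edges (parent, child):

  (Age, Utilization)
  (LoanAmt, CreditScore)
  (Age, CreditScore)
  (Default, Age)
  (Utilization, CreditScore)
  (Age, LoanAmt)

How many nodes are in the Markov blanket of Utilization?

3

Utilization has parent Age.
Utilization's children: CreditScore.
Parents of each child, excluding Utilization:
  CreditScore: Age, LoanAmt
MB(Utilization) = {Age, CreditScore, LoanAmt}, which has 3 nodes.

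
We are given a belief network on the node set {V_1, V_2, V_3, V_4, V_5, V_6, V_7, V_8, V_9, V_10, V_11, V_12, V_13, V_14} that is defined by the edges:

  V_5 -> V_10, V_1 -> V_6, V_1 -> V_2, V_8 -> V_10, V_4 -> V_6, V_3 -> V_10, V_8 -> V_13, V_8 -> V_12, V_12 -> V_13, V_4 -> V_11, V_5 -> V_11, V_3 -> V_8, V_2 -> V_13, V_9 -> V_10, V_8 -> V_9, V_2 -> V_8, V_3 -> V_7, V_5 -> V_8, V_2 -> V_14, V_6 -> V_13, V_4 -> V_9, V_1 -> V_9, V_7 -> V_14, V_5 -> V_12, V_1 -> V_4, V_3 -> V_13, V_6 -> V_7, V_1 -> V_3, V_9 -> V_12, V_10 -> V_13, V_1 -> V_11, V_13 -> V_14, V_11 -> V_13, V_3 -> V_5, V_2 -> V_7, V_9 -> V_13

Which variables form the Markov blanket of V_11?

The Markov blanket of a node is its parents, its children, and the other parents of its children.
Ch(V_11) = {V_13}.
V_11 has parents V_1, V_4, V_5.
Co-parents of V_11 (other parents of its children):
  parents(V_13) \ {V_11} = {V_2, V_3, V_6, V_8, V_9, V_10, V_12}.
Taking the union gives {V_1, V_2, V_3, V_4, V_5, V_6, V_8, V_9, V_10, V_12, V_13}.

{V_1, V_2, V_3, V_4, V_5, V_6, V_8, V_9, V_10, V_12, V_13}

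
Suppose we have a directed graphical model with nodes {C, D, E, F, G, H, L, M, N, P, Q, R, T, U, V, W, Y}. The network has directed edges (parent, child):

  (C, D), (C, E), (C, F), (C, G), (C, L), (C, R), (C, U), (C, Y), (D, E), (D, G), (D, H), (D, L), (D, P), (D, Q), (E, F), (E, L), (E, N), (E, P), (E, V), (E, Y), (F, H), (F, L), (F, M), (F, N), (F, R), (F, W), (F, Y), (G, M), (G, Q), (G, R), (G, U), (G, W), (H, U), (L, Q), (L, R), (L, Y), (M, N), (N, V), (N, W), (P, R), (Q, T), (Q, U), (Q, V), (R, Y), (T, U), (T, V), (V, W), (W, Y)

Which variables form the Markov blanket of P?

{C, D, E, F, G, L, R}

By definition, MB(P) is built from P's parents, P's children, and the co-parents of P.
Pa(P) = {D, E}.
P has child R.
Co-parents of P (other parents of its children):
  parents(R) \ {P} = {C, F, G, L}.
Taking the union gives {C, D, E, F, G, L, R}.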